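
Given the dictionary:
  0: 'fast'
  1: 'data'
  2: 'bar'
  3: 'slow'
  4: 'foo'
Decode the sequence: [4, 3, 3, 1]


Look up each index in the dictionary:
  4 -> 'foo'
  3 -> 'slow'
  3 -> 'slow'
  1 -> 'data'

Decoded: "foo slow slow data"


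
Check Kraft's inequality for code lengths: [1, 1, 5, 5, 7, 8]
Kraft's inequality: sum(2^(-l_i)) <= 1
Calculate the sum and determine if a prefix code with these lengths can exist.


Sum = 2^(-1) + 2^(-1) + 2^(-5) + 2^(-5) + 2^(-7) + 2^(-8)
    = 0.5 + 0.5 + 0.03125 + 0.03125 + 0.0078125 + 0.00390625
    = 275/256 = 1.07421875
Since 1.07421875 > 1, Kraft's inequality is NOT satisfied.
A prefix code with these lengths CANNOT exist.

Kraft sum = 1.07421875. Not satisfied.


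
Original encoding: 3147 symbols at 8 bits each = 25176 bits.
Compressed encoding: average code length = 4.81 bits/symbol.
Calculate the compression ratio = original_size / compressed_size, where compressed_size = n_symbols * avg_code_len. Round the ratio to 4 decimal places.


original_size = n_symbols * orig_bits = 3147 * 8 = 25176 bits
compressed_size = n_symbols * avg_code_len = 3147 * 4.81 = 15137.07 bits
ratio = original_size / compressed_size = 25176 / 15137.07 = 1.6632

Compression ratio = 1.6632


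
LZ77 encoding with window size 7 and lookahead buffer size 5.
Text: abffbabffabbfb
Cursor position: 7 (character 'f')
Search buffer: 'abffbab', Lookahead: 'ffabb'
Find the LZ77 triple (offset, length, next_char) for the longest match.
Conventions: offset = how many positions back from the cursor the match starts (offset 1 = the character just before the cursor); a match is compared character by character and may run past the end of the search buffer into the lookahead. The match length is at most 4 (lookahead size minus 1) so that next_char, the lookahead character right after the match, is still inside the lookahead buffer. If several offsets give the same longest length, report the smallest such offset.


Try each offset into the search buffer:
  offset=1 (pos 6, char 'b'): match length 0
  offset=2 (pos 5, char 'a'): match length 0
  offset=3 (pos 4, char 'b'): match length 0
  offset=4 (pos 3, char 'f'): match length 1
  offset=5 (pos 2, char 'f'): match length 2
  offset=6 (pos 1, char 'b'): match length 0
  offset=7 (pos 0, char 'a'): match length 0
Longest match has length 2 at offset 5.
next_char = character at position 7 + 2 = 9 -> 'a'

Best match: offset=5, length=2 (matching 'ff' starting at position 2)
LZ77 triple: (5, 2, 'a')


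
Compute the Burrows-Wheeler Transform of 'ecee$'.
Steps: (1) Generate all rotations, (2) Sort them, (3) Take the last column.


Rotations (sorted):
  0: $ecee -> last char: e
  1: cee$e -> last char: e
  2: e$ece -> last char: e
  3: ecee$ -> last char: $
  4: ee$ec -> last char: c


BWT = eee$c


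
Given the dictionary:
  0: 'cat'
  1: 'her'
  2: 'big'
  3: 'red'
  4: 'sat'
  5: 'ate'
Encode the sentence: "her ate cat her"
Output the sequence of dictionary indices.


Look up each word in the dictionary:
  'her' -> 1
  'ate' -> 5
  'cat' -> 0
  'her' -> 1

Encoded: [1, 5, 0, 1]


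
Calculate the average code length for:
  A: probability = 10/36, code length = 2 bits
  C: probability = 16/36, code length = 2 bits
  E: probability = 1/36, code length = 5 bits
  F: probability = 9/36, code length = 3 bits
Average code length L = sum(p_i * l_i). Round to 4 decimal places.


Weighted contributions p_i * l_i:
  A: (10/36) * 2 = 20/36
  C: (16/36) * 2 = 32/36
  E: (1/36) * 5 = 5/36
  F: (9/36) * 3 = 27/36
Sum = (20 + 32 + 5 + 27)/36 = 84/36

L = 84/36 = 2.3333 bits/symbol


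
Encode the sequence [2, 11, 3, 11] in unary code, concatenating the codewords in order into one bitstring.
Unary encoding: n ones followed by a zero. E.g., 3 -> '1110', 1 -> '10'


Encode each number as n ones followed by a terminating 0:
  2 -> 110 (3 bits)
  11 -> 111111111110 (12 bits)
  3 -> 1110 (4 bits)
  11 -> 111111111110 (12 bits)
Total length = 3 + 12 + 4 + 12 = 31 bits.

Unary([2, 11, 3, 11]) = 1101111111111101110111111111110 (31 bits)


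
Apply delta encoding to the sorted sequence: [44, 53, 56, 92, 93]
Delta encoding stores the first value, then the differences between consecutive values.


First value: 44
Deltas:
  53 - 44 = 9
  56 - 53 = 3
  92 - 56 = 36
  93 - 92 = 1


Delta encoded: [44, 9, 3, 36, 1]


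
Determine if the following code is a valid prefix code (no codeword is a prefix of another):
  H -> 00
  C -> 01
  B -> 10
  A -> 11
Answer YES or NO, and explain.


Checking each pair (does one codeword prefix another?):
  H='00' vs C='01': no prefix
  H='00' vs B='10': no prefix
  H='00' vs A='11': no prefix
  C='01' vs H='00': no prefix
  C='01' vs B='10': no prefix
  C='01' vs A='11': no prefix
  B='10' vs H='00': no prefix
  B='10' vs C='01': no prefix
  B='10' vs A='11': no prefix
  A='11' vs H='00': no prefix
  A='11' vs C='01': no prefix
  A='11' vs B='10': no prefix
No violation found over all pairs.

YES -- this is a valid prefix code. No codeword is a prefix of any other codeword.


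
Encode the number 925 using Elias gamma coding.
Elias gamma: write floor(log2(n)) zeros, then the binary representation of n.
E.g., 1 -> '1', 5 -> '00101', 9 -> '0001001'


num_bits = floor(log2(925)) + 1 = 10
leading_zeros = num_bits - 1 = 9
binary(925) = 1110011101

Elias gamma(925) = '000000000' + '1110011101' = 0000000001110011101 (19 bits)


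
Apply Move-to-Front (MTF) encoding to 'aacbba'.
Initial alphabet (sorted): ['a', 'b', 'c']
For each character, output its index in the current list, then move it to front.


MTF encoding:
'a': index 0 in ['a', 'b', 'c'] -> ['a', 'b', 'c']
'a': index 0 in ['a', 'b', 'c'] -> ['a', 'b', 'c']
'c': index 2 in ['a', 'b', 'c'] -> ['c', 'a', 'b']
'b': index 2 in ['c', 'a', 'b'] -> ['b', 'c', 'a']
'b': index 0 in ['b', 'c', 'a'] -> ['b', 'c', 'a']
'a': index 2 in ['b', 'c', 'a'] -> ['a', 'b', 'c']


Output: [0, 0, 2, 2, 0, 2]


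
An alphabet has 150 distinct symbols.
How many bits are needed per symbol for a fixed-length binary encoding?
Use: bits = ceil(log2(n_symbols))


log2(150) = 7.2288
Bracket: 2^7 = 128 < 150 <= 2^8 = 256
So ceil(log2(150)) = 8

bits = ceil(log2(150)) = ceil(7.2288) = 8 bits


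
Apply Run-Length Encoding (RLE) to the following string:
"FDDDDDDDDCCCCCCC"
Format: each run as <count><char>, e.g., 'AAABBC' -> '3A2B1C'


Scanning runs left to right:
  i=0: run of 'F' x 1 -> '1F'
  i=1: run of 'D' x 8 -> '8D'
  i=9: run of 'C' x 7 -> '7C'

RLE = 1F8D7C


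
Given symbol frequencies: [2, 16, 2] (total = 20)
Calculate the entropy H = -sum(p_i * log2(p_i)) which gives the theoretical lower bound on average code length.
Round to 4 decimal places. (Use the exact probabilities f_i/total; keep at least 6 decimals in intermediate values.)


Per-symbol terms -p_i * log2(p_i) with p_i = f_i/20:
  p = 2/20 = 0.100000: log2(p) = -3.321928, -p*log2(p) = 0.332193
  p = 16/20 = 0.800000: log2(p) = -0.321928, -p*log2(p) = 0.257542
  p = 2/20 = 0.100000: log2(p) = -3.321928, -p*log2(p) = 0.332193
H = 0.332193 + 0.257542 + 0.332193 = 0.921928

H = 0.9219 bits/symbol


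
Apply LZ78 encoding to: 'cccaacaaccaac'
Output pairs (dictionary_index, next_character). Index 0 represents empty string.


LZ78 encoding steps:
Dictionary: {0: ''}
Step 1: w='' (idx 0), next='c' -> output (0, 'c'), add 'c' as idx 1
Step 2: w='c' (idx 1), next='c' -> output (1, 'c'), add 'cc' as idx 2
Step 3: w='' (idx 0), next='a' -> output (0, 'a'), add 'a' as idx 3
Step 4: w='a' (idx 3), next='c' -> output (3, 'c'), add 'ac' as idx 4
Step 5: w='a' (idx 3), next='a' -> output (3, 'a'), add 'aa' as idx 5
Step 6: w='cc' (idx 2), next='a' -> output (2, 'a'), add 'cca' as idx 6
Step 7: w='ac' (idx 4), end of input -> output (4, '')


Encoded: [(0, 'c'), (1, 'c'), (0, 'a'), (3, 'c'), (3, 'a'), (2, 'a'), (4, '')]


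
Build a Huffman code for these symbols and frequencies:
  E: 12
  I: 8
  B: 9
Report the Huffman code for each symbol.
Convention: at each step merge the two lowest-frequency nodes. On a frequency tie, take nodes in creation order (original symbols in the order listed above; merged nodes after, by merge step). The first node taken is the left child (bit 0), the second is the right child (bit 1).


Huffman tree construction:
Step 1: Merge I(8) + B(9) = 17
Step 2: Merge E(12) + (I+B)(17) = 29
Read each symbol's code off the tree from the root (left child = 0, right child = 1).

Codes:
  E: 0 (length 1)
  I: 10 (length 2)
  B: 11 (length 2)
Average code length: 46/29 = 1.5862 bits/symbol


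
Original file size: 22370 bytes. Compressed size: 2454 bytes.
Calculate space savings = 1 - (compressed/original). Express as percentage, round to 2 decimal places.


ratio = compressed/original = 2454/22370 = 0.1097
savings = 1 - ratio = 1 - 0.1097 = 0.8903
as a percentage: 0.8903 * 100 = 89.03%

Space savings = 1 - 2454/22370 = 89.03%


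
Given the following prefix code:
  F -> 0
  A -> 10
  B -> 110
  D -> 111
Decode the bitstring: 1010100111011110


Decoding step by step:
Bits 10 -> A
Bits 10 -> A
Bits 10 -> A
Bits 0 -> F
Bits 111 -> D
Bits 0 -> F
Bits 111 -> D
Bits 10 -> A


Decoded message: AAAFDFDA


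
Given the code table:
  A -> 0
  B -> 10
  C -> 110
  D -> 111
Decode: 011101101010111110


Decoding:
0 -> A
111 -> D
0 -> A
110 -> C
10 -> B
10 -> B
111 -> D
110 -> C


Result: ADACBBDC


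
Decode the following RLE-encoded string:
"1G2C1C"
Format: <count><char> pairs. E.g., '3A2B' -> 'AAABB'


Expanding each <count><char> pair:
  1G -> 'G'
  2C -> 'CC'
  1C -> 'C'

Decoded = GCCC


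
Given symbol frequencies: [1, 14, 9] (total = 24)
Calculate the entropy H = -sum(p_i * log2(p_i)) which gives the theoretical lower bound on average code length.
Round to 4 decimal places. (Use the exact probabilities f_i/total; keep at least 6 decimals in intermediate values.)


Per-symbol terms -p_i * log2(p_i) with p_i = f_i/24:
  p = 1/24 = 0.041667: log2(p) = -4.584963, -p*log2(p) = 0.191040
  p = 14/24 = 0.583333: log2(p) = -0.777608, -p*log2(p) = 0.453604
  p = 9/24 = 0.375000: log2(p) = -1.415037, -p*log2(p) = 0.530639
H = 0.191040 + 0.453604 + 0.530639 = 1.175283

H = 1.1753 bits/symbol


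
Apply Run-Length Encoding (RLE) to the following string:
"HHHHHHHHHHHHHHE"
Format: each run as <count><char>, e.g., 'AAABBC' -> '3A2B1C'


Scanning runs left to right:
  i=0: run of 'H' x 14 -> '14H'
  i=14: run of 'E' x 1 -> '1E'

RLE = 14H1E


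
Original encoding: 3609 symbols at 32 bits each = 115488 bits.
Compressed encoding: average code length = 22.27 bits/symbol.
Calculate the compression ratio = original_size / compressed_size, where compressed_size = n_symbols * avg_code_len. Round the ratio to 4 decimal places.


original_size = n_symbols * orig_bits = 3609 * 32 = 115488 bits
compressed_size = n_symbols * avg_code_len = 3609 * 22.27 = 80372.43 bits
ratio = original_size / compressed_size = 115488 / 80372.43 = 1.4369

Compression ratio = 1.4369


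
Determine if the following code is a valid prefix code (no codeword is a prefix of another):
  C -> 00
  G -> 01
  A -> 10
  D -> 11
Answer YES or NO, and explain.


Checking each pair (does one codeword prefix another?):
  C='00' vs G='01': no prefix
  C='00' vs A='10': no prefix
  C='00' vs D='11': no prefix
  G='01' vs C='00': no prefix
  G='01' vs A='10': no prefix
  G='01' vs D='11': no prefix
  A='10' vs C='00': no prefix
  A='10' vs G='01': no prefix
  A='10' vs D='11': no prefix
  D='11' vs C='00': no prefix
  D='11' vs G='01': no prefix
  D='11' vs A='10': no prefix
No violation found over all pairs.

YES -- this is a valid prefix code. No codeword is a prefix of any other codeword.


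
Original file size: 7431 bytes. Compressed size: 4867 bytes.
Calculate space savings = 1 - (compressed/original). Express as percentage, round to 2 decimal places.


ratio = compressed/original = 4867/7431 = 0.654959
savings = 1 - ratio = 1 - 0.654959 = 0.345041
as a percentage: 0.345041 * 100 = 34.5%

Space savings = 1 - 4867/7431 = 34.5%


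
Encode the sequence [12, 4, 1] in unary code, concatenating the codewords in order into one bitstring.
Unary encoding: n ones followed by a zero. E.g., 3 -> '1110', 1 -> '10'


Encode each number as n ones followed by a terminating 0:
  12 -> 1111111111110 (13 bits)
  4 -> 11110 (5 bits)
  1 -> 10 (2 bits)
Total length = 13 + 5 + 2 = 20 bits.

Unary([12, 4, 1]) = 11111111111101111010 (20 bits)


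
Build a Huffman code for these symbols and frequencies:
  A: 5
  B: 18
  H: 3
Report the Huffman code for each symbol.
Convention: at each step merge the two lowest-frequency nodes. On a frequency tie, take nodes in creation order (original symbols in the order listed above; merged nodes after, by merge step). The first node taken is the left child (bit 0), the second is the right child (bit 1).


Huffman tree construction:
Step 1: Merge H(3) + A(5) = 8
Step 2: Merge (H+A)(8) + B(18) = 26
Read each symbol's code off the tree from the root (left child = 0, right child = 1).

Codes:
  A: 01 (length 2)
  B: 1 (length 1)
  H: 00 (length 2)
Average code length: 34/26 = 1.3077 bits/symbol


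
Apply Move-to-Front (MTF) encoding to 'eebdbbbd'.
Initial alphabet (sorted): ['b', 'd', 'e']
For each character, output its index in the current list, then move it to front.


MTF encoding:
'e': index 2 in ['b', 'd', 'e'] -> ['e', 'b', 'd']
'e': index 0 in ['e', 'b', 'd'] -> ['e', 'b', 'd']
'b': index 1 in ['e', 'b', 'd'] -> ['b', 'e', 'd']
'd': index 2 in ['b', 'e', 'd'] -> ['d', 'b', 'e']
'b': index 1 in ['d', 'b', 'e'] -> ['b', 'd', 'e']
'b': index 0 in ['b', 'd', 'e'] -> ['b', 'd', 'e']
'b': index 0 in ['b', 'd', 'e'] -> ['b', 'd', 'e']
'd': index 1 in ['b', 'd', 'e'] -> ['d', 'b', 'e']


Output: [2, 0, 1, 2, 1, 0, 0, 1]


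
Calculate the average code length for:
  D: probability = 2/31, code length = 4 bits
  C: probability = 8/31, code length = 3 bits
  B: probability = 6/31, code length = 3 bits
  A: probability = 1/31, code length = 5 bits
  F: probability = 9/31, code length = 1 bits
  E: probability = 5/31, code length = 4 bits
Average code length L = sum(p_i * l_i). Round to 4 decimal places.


Weighted contributions p_i * l_i:
  D: (2/31) * 4 = 8/31
  C: (8/31) * 3 = 24/31
  B: (6/31) * 3 = 18/31
  A: (1/31) * 5 = 5/31
  F: (9/31) * 1 = 9/31
  E: (5/31) * 4 = 20/31
Sum = (8 + 24 + 18 + 5 + 9 + 20)/31 = 84/31

L = 84/31 = 2.7097 bits/symbol


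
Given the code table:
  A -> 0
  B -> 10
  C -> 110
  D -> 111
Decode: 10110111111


Decoding:
10 -> B
110 -> C
111 -> D
111 -> D


Result: BCDD


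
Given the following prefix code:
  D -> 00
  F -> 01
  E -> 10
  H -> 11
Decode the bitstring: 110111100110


Decoding step by step:
Bits 11 -> H
Bits 01 -> F
Bits 11 -> H
Bits 10 -> E
Bits 01 -> F
Bits 10 -> E


Decoded message: HFHEFE


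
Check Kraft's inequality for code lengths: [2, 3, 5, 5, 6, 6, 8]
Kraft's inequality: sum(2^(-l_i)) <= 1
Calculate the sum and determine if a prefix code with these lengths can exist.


Sum = 2^(-2) + 2^(-3) + 2^(-5) + 2^(-5) + 2^(-6) + 2^(-6) + 2^(-8)
    = 0.25 + 0.125 + 0.03125 + 0.03125 + 0.015625 + 0.015625 + 0.00390625
    = 121/256 = 0.47265625
Since 0.47265625 <= 1, Kraft's inequality IS satisfied.
A prefix code with these lengths CAN exist.

Kraft sum = 0.47265625. Satisfied.


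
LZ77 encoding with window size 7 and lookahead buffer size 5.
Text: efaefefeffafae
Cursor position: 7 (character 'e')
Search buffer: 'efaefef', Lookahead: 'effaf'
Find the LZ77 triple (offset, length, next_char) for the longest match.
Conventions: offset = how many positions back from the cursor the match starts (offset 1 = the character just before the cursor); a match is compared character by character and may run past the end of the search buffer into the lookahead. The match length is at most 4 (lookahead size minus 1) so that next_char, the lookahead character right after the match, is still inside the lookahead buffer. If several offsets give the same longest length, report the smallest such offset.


Try each offset into the search buffer:
  offset=1 (pos 6, char 'f'): match length 0
  offset=2 (pos 5, char 'e'): match length 2
  offset=3 (pos 4, char 'f'): match length 0
  offset=4 (pos 3, char 'e'): match length 2
  offset=5 (pos 2, char 'a'): match length 0
  offset=6 (pos 1, char 'f'): match length 0
  offset=7 (pos 0, char 'e'): match length 2
Longest match has length 2, found at offsets 2, 4, 7; take the smallest, offset 2.
next_char = character at position 7 + 2 = 9 -> 'f'

Best match: offset=2, length=2 (matching 'ef' starting at position 5)
LZ77 triple: (2, 2, 'f')


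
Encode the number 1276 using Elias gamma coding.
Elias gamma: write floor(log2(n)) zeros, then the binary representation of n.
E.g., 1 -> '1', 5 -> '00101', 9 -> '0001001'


num_bits = floor(log2(1276)) + 1 = 11
leading_zeros = num_bits - 1 = 10
binary(1276) = 10011111100

Elias gamma(1276) = '0000000000' + '10011111100' = 000000000010011111100 (21 bits)


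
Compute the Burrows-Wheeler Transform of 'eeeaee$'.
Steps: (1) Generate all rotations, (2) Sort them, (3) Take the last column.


Rotations (sorted):
  0: $eeeaee -> last char: e
  1: aee$eee -> last char: e
  2: e$eeeae -> last char: e
  3: eaee$ee -> last char: e
  4: ee$eeea -> last char: a
  5: eeaee$e -> last char: e
  6: eeeaee$ -> last char: $


BWT = eeeeae$


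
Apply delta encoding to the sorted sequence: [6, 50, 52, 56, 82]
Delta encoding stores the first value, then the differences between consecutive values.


First value: 6
Deltas:
  50 - 6 = 44
  52 - 50 = 2
  56 - 52 = 4
  82 - 56 = 26


Delta encoded: [6, 44, 2, 4, 26]


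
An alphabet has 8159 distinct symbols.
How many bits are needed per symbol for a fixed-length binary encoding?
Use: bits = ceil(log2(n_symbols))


log2(8159) = 12.9942
Bracket: 2^12 = 4096 < 8159 <= 2^13 = 8192
So ceil(log2(8159)) = 13

bits = ceil(log2(8159)) = ceil(12.9942) = 13 bits


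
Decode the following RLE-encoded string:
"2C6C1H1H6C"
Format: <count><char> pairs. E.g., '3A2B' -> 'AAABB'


Expanding each <count><char> pair:
  2C -> 'CC'
  6C -> 'CCCCCC'
  1H -> 'H'
  1H -> 'H'
  6C -> 'CCCCCC'

Decoded = CCCCCCCCHHCCCCCC


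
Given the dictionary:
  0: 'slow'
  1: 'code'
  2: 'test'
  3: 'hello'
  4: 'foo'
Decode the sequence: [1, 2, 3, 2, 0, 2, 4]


Look up each index in the dictionary:
  1 -> 'code'
  2 -> 'test'
  3 -> 'hello'
  2 -> 'test'
  0 -> 'slow'
  2 -> 'test'
  4 -> 'foo'

Decoded: "code test hello test slow test foo"


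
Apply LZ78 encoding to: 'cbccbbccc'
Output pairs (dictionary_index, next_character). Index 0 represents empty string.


LZ78 encoding steps:
Dictionary: {0: ''}
Step 1: w='' (idx 0), next='c' -> output (0, 'c'), add 'c' as idx 1
Step 2: w='' (idx 0), next='b' -> output (0, 'b'), add 'b' as idx 2
Step 3: w='c' (idx 1), next='c' -> output (1, 'c'), add 'cc' as idx 3
Step 4: w='b' (idx 2), next='b' -> output (2, 'b'), add 'bb' as idx 4
Step 5: w='cc' (idx 3), next='c' -> output (3, 'c'), add 'ccc' as idx 5


Encoded: [(0, 'c'), (0, 'b'), (1, 'c'), (2, 'b'), (3, 'c')]


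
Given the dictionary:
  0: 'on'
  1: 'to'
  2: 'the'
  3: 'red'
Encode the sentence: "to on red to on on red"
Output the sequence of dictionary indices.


Look up each word in the dictionary:
  'to' -> 1
  'on' -> 0
  'red' -> 3
  'to' -> 1
  'on' -> 0
  'on' -> 0
  'red' -> 3

Encoded: [1, 0, 3, 1, 0, 0, 3]


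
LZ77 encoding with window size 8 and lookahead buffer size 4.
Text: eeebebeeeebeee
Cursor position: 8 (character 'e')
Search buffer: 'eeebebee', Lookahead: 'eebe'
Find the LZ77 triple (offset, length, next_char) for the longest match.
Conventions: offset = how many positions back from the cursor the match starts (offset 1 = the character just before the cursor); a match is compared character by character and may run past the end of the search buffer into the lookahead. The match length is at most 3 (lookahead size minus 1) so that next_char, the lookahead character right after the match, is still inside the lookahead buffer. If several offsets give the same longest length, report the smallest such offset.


Try each offset into the search buffer:
  offset=1 (pos 7, char 'e'): match length 2
  offset=2 (pos 6, char 'e'): match length 2
  offset=3 (pos 5, char 'b'): match length 0
  offset=4 (pos 4, char 'e'): match length 1
  offset=5 (pos 3, char 'b'): match length 0
  offset=6 (pos 2, char 'e'): match length 1
  offset=7 (pos 1, char 'e'): match length 3
  offset=8 (pos 0, char 'e'): match length 2
Longest match has length 3 at offset 7.
next_char = character at position 8 + 3 = 11 -> 'e'

Best match: offset=7, length=3 (matching 'eeb' starting at position 1)
LZ77 triple: (7, 3, 'e')


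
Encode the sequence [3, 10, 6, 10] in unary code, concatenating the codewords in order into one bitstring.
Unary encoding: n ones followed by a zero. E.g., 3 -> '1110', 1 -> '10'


Encode each number as n ones followed by a terminating 0:
  3 -> 1110 (4 bits)
  10 -> 11111111110 (11 bits)
  6 -> 1111110 (7 bits)
  10 -> 11111111110 (11 bits)
Total length = 4 + 11 + 7 + 11 = 33 bits.

Unary([3, 10, 6, 10]) = 111011111111110111111011111111110 (33 bits)


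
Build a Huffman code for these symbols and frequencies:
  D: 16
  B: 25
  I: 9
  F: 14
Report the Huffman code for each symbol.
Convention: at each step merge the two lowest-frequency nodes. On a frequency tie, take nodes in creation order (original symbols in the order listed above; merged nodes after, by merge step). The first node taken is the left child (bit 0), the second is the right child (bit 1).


Huffman tree construction:
Step 1: Merge I(9) + F(14) = 23
Step 2: Merge D(16) + (I+F)(23) = 39
Step 3: Merge B(25) + (D+(I+F))(39) = 64
Read each symbol's code off the tree from the root (left child = 0, right child = 1).

Codes:
  D: 10 (length 2)
  B: 0 (length 1)
  I: 110 (length 3)
  F: 111 (length 3)
Average code length: 126/64 = 1.9688 bits/symbol


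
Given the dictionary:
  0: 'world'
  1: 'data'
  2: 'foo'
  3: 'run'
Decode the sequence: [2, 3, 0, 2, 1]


Look up each index in the dictionary:
  2 -> 'foo'
  3 -> 'run'
  0 -> 'world'
  2 -> 'foo'
  1 -> 'data'

Decoded: "foo run world foo data"


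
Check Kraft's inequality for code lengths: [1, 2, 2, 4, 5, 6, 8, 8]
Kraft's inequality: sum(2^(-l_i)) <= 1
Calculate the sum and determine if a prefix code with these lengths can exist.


Sum = 2^(-1) + 2^(-2) + 2^(-2) + 2^(-4) + 2^(-5) + 2^(-6) + 2^(-8) + 2^(-8)
    = 0.5 + 0.25 + 0.25 + 0.0625 + 0.03125 + 0.015625 + 0.00390625 + 0.00390625
    = 286/256 = 1.1171875
Since 1.1171875 > 1, Kraft's inequality is NOT satisfied.
A prefix code with these lengths CANNOT exist.

Kraft sum = 1.1171875. Not satisfied.


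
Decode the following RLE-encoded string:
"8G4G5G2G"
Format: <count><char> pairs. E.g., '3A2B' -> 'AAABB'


Expanding each <count><char> pair:
  8G -> 'GGGGGGGG'
  4G -> 'GGGG'
  5G -> 'GGGGG'
  2G -> 'GG'

Decoded = GGGGGGGGGGGGGGGGGGG


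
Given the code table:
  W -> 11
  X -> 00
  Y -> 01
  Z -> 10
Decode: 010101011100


Decoding:
01 -> Y
01 -> Y
01 -> Y
01 -> Y
11 -> W
00 -> X


Result: YYYYWX


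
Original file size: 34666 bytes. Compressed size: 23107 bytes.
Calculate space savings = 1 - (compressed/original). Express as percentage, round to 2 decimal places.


ratio = compressed/original = 23107/34666 = 0.666561
savings = 1 - ratio = 1 - 0.666561 = 0.333439
as a percentage: 0.333439 * 100 = 33.34%

Space savings = 1 - 23107/34666 = 33.34%


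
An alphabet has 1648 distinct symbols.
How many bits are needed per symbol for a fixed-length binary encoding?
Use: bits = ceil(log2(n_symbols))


log2(1648) = 10.6865
Bracket: 2^10 = 1024 < 1648 <= 2^11 = 2048
So ceil(log2(1648)) = 11

bits = ceil(log2(1648)) = ceil(10.6865) = 11 bits


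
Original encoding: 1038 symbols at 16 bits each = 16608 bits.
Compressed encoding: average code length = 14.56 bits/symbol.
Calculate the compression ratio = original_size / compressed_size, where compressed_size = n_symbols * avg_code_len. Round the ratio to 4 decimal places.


original_size = n_symbols * orig_bits = 1038 * 16 = 16608 bits
compressed_size = n_symbols * avg_code_len = 1038 * 14.56 = 15113.28 bits
ratio = original_size / compressed_size = 16608 / 15113.28 = 1.0989

Compression ratio = 1.0989


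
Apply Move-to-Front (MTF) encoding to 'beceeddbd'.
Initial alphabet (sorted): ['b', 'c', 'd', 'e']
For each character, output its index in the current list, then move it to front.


MTF encoding:
'b': index 0 in ['b', 'c', 'd', 'e'] -> ['b', 'c', 'd', 'e']
'e': index 3 in ['b', 'c', 'd', 'e'] -> ['e', 'b', 'c', 'd']
'c': index 2 in ['e', 'b', 'c', 'd'] -> ['c', 'e', 'b', 'd']
'e': index 1 in ['c', 'e', 'b', 'd'] -> ['e', 'c', 'b', 'd']
'e': index 0 in ['e', 'c', 'b', 'd'] -> ['e', 'c', 'b', 'd']
'd': index 3 in ['e', 'c', 'b', 'd'] -> ['d', 'e', 'c', 'b']
'd': index 0 in ['d', 'e', 'c', 'b'] -> ['d', 'e', 'c', 'b']
'b': index 3 in ['d', 'e', 'c', 'b'] -> ['b', 'd', 'e', 'c']
'd': index 1 in ['b', 'd', 'e', 'c'] -> ['d', 'b', 'e', 'c']


Output: [0, 3, 2, 1, 0, 3, 0, 3, 1]


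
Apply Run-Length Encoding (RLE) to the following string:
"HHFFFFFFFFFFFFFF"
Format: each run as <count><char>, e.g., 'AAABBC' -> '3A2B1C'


Scanning runs left to right:
  i=0: run of 'H' x 2 -> '2H'
  i=2: run of 'F' x 14 -> '14F'

RLE = 2H14F


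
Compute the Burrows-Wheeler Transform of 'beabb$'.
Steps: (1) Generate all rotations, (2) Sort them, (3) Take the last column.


Rotations (sorted):
  0: $beabb -> last char: b
  1: abb$be -> last char: e
  2: b$beab -> last char: b
  3: bb$bea -> last char: a
  4: beabb$ -> last char: $
  5: eabb$b -> last char: b


BWT = beba$b


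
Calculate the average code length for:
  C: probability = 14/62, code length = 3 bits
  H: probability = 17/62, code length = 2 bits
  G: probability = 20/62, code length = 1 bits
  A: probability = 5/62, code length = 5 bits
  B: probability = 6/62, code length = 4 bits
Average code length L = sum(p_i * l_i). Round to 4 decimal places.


Weighted contributions p_i * l_i:
  C: (14/62) * 3 = 42/62
  H: (17/62) * 2 = 34/62
  G: (20/62) * 1 = 20/62
  A: (5/62) * 5 = 25/62
  B: (6/62) * 4 = 24/62
Sum = (42 + 34 + 20 + 25 + 24)/62 = 145/62

L = 145/62 = 2.3387 bits/symbol


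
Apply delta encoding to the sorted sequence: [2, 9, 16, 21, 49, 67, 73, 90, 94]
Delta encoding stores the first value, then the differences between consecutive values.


First value: 2
Deltas:
  9 - 2 = 7
  16 - 9 = 7
  21 - 16 = 5
  49 - 21 = 28
  67 - 49 = 18
  73 - 67 = 6
  90 - 73 = 17
  94 - 90 = 4


Delta encoded: [2, 7, 7, 5, 28, 18, 6, 17, 4]


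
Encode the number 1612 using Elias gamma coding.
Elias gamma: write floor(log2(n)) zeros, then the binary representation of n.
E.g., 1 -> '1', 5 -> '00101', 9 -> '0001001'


num_bits = floor(log2(1612)) + 1 = 11
leading_zeros = num_bits - 1 = 10
binary(1612) = 11001001100

Elias gamma(1612) = '0000000000' + '11001001100' = 000000000011001001100 (21 bits)


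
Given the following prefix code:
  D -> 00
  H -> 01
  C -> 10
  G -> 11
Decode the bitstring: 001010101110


Decoding step by step:
Bits 00 -> D
Bits 10 -> C
Bits 10 -> C
Bits 10 -> C
Bits 11 -> G
Bits 10 -> C


Decoded message: DCCCGC


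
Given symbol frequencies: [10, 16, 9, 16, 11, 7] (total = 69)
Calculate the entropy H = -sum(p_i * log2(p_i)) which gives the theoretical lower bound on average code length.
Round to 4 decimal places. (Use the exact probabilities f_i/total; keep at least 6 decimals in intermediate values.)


Per-symbol terms -p_i * log2(p_i) with p_i = f_i/69:
  p = 10/69 = 0.144928: log2(p) = -2.786596, -p*log2(p) = 0.403855
  p = 16/69 = 0.231884: log2(p) = -2.108524, -p*log2(p) = 0.488933
  p = 9/69 = 0.130435: log2(p) = -2.938599, -p*log2(p) = 0.383296
  p = 16/69 = 0.231884: log2(p) = -2.108524, -p*log2(p) = 0.488933
  p = 11/69 = 0.159420: log2(p) = -2.649093, -p*log2(p) = 0.422319
  p = 7/69 = 0.101449: log2(p) = -3.301170, -p*log2(p) = 0.334901
H = 0.403855 + 0.488933 + 0.383296 + 0.488933 + 0.422319 + 0.334901 = 2.522237

H = 2.5222 bits/symbol


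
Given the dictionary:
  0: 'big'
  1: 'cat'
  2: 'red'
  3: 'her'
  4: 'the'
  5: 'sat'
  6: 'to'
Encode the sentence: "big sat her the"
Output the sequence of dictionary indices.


Look up each word in the dictionary:
  'big' -> 0
  'sat' -> 5
  'her' -> 3
  'the' -> 4

Encoded: [0, 5, 3, 4]


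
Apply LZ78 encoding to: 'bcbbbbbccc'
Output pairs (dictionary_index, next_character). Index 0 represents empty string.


LZ78 encoding steps:
Dictionary: {0: ''}
Step 1: w='' (idx 0), next='b' -> output (0, 'b'), add 'b' as idx 1
Step 2: w='' (idx 0), next='c' -> output (0, 'c'), add 'c' as idx 2
Step 3: w='b' (idx 1), next='b' -> output (1, 'b'), add 'bb' as idx 3
Step 4: w='bb' (idx 3), next='b' -> output (3, 'b'), add 'bbb' as idx 4
Step 5: w='c' (idx 2), next='c' -> output (2, 'c'), add 'cc' as idx 5
Step 6: w='c' (idx 2), end of input -> output (2, '')


Encoded: [(0, 'b'), (0, 'c'), (1, 'b'), (3, 'b'), (2, 'c'), (2, '')]


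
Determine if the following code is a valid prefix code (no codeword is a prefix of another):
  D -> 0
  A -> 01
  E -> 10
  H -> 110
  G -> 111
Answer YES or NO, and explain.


Checking each pair (does one codeword prefix another?):
  D='0' vs A='01': prefix -- VIOLATION

NO -- this is NOT a valid prefix code. D (0) is a prefix of A (01).


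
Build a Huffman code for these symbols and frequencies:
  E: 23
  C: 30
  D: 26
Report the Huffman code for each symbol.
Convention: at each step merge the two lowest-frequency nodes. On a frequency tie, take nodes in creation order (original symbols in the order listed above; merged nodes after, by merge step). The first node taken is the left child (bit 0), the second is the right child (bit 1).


Huffman tree construction:
Step 1: Merge E(23) + D(26) = 49
Step 2: Merge C(30) + (E+D)(49) = 79
Read each symbol's code off the tree from the root (left child = 0, right child = 1).

Codes:
  E: 10 (length 2)
  C: 0 (length 1)
  D: 11 (length 2)
Average code length: 128/79 = 1.6203 bits/symbol


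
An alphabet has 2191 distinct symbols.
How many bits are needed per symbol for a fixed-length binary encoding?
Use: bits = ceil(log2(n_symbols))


log2(2191) = 11.0974
Bracket: 2^11 = 2048 < 2191 <= 2^12 = 4096
So ceil(log2(2191)) = 12

bits = ceil(log2(2191)) = ceil(11.0974) = 12 bits


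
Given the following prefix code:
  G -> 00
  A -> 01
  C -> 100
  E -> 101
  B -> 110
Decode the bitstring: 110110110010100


Decoding step by step:
Bits 110 -> B
Bits 110 -> B
Bits 110 -> B
Bits 01 -> A
Bits 01 -> A
Bits 00 -> G


Decoded message: BBBAAG


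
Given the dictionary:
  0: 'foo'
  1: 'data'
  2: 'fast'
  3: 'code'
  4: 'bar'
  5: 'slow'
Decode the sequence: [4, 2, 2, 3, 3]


Look up each index in the dictionary:
  4 -> 'bar'
  2 -> 'fast'
  2 -> 'fast'
  3 -> 'code'
  3 -> 'code'

Decoded: "bar fast fast code code"


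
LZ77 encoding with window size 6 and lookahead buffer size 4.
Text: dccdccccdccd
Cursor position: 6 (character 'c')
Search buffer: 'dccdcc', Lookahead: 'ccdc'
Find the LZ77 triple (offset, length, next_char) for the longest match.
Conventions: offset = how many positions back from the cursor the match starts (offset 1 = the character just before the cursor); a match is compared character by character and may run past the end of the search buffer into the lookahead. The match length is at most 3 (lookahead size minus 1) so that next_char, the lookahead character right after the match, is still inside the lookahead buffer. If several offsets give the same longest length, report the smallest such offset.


Try each offset into the search buffer:
  offset=1 (pos 5, char 'c'): match length 2
  offset=2 (pos 4, char 'c'): match length 2
  offset=3 (pos 3, char 'd'): match length 0
  offset=4 (pos 2, char 'c'): match length 1
  offset=5 (pos 1, char 'c'): match length 3
  offset=6 (pos 0, char 'd'): match length 0
Longest match has length 3 at offset 5.
next_char = character at position 6 + 3 = 9 -> 'c'

Best match: offset=5, length=3 (matching 'ccd' starting at position 1)
LZ77 triple: (5, 3, 'c')


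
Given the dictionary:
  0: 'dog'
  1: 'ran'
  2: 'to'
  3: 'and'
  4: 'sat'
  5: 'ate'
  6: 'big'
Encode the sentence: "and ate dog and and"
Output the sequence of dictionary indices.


Look up each word in the dictionary:
  'and' -> 3
  'ate' -> 5
  'dog' -> 0
  'and' -> 3
  'and' -> 3

Encoded: [3, 5, 0, 3, 3]


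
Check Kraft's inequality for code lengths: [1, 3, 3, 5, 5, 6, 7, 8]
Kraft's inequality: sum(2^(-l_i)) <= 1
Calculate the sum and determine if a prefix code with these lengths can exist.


Sum = 2^(-1) + 2^(-3) + 2^(-3) + 2^(-5) + 2^(-5) + 2^(-6) + 2^(-7) + 2^(-8)
    = 0.5 + 0.125 + 0.125 + 0.03125 + 0.03125 + 0.015625 + 0.0078125 + 0.00390625
    = 215/256 = 0.83984375
Since 0.83984375 <= 1, Kraft's inequality IS satisfied.
A prefix code with these lengths CAN exist.

Kraft sum = 0.83984375. Satisfied.


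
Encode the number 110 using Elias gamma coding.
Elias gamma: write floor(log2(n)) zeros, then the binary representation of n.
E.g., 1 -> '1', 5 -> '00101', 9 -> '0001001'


num_bits = floor(log2(110)) + 1 = 7
leading_zeros = num_bits - 1 = 6
binary(110) = 1101110

Elias gamma(110) = '000000' + '1101110' = 0000001101110 (13 bits)


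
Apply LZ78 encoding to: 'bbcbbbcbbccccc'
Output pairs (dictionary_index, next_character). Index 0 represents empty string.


LZ78 encoding steps:
Dictionary: {0: ''}
Step 1: w='' (idx 0), next='b' -> output (0, 'b'), add 'b' as idx 1
Step 2: w='b' (idx 1), next='c' -> output (1, 'c'), add 'bc' as idx 2
Step 3: w='b' (idx 1), next='b' -> output (1, 'b'), add 'bb' as idx 3
Step 4: w='bc' (idx 2), next='b' -> output (2, 'b'), add 'bcb' as idx 4
Step 5: w='bc' (idx 2), next='c' -> output (2, 'c'), add 'bcc' as idx 5
Step 6: w='' (idx 0), next='c' -> output (0, 'c'), add 'c' as idx 6
Step 7: w='c' (idx 6), next='c' -> output (6, 'c'), add 'cc' as idx 7


Encoded: [(0, 'b'), (1, 'c'), (1, 'b'), (2, 'b'), (2, 'c'), (0, 'c'), (6, 'c')]


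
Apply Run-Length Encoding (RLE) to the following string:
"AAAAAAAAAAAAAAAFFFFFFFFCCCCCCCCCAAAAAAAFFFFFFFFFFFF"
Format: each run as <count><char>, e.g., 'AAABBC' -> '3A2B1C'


Scanning runs left to right:
  i=0: run of 'A' x 15 -> '15A'
  i=15: run of 'F' x 8 -> '8F'
  i=23: run of 'C' x 9 -> '9C'
  i=32: run of 'A' x 7 -> '7A'
  i=39: run of 'F' x 12 -> '12F'

RLE = 15A8F9C7A12F


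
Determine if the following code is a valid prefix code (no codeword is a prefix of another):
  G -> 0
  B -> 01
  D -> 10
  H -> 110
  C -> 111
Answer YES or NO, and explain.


Checking each pair (does one codeword prefix another?):
  G='0' vs B='01': prefix -- VIOLATION

NO -- this is NOT a valid prefix code. G (0) is a prefix of B (01).


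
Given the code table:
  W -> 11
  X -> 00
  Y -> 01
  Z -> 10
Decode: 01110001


Decoding:
01 -> Y
11 -> W
00 -> X
01 -> Y


Result: YWXY


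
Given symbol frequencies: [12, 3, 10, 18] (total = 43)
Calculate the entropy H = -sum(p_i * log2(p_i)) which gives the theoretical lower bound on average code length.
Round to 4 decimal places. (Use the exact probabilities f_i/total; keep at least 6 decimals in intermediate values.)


Per-symbol terms -p_i * log2(p_i) with p_i = f_i/43:
  p = 12/43 = 0.279070: log2(p) = -1.841302, -p*log2(p) = 0.513852
  p = 3/43 = 0.069767: log2(p) = -3.841302, -p*log2(p) = 0.267998
  p = 10/43 = 0.232558: log2(p) = -2.104337, -p*log2(p) = 0.489381
  p = 18/43 = 0.418605: log2(p) = -1.256340, -p*log2(p) = 0.525910
H = 0.513852 + 0.267998 + 0.489381 + 0.525910 = 1.797141

H = 1.7971 bits/symbol


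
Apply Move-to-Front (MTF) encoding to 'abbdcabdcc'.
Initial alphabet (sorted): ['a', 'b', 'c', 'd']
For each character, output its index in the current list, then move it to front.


MTF encoding:
'a': index 0 in ['a', 'b', 'c', 'd'] -> ['a', 'b', 'c', 'd']
'b': index 1 in ['a', 'b', 'c', 'd'] -> ['b', 'a', 'c', 'd']
'b': index 0 in ['b', 'a', 'c', 'd'] -> ['b', 'a', 'c', 'd']
'd': index 3 in ['b', 'a', 'c', 'd'] -> ['d', 'b', 'a', 'c']
'c': index 3 in ['d', 'b', 'a', 'c'] -> ['c', 'd', 'b', 'a']
'a': index 3 in ['c', 'd', 'b', 'a'] -> ['a', 'c', 'd', 'b']
'b': index 3 in ['a', 'c', 'd', 'b'] -> ['b', 'a', 'c', 'd']
'd': index 3 in ['b', 'a', 'c', 'd'] -> ['d', 'b', 'a', 'c']
'c': index 3 in ['d', 'b', 'a', 'c'] -> ['c', 'd', 'b', 'a']
'c': index 0 in ['c', 'd', 'b', 'a'] -> ['c', 'd', 'b', 'a']


Output: [0, 1, 0, 3, 3, 3, 3, 3, 3, 0]


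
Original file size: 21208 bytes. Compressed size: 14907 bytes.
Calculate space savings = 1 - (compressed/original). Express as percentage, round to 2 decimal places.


ratio = compressed/original = 14907/21208 = 0.702895
savings = 1 - ratio = 1 - 0.702895 = 0.297105
as a percentage: 0.297105 * 100 = 29.71%

Space savings = 1 - 14907/21208 = 29.71%


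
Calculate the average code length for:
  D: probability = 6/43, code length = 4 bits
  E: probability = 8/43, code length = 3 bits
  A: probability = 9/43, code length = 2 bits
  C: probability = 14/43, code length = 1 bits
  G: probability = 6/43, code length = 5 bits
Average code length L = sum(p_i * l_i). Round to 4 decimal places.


Weighted contributions p_i * l_i:
  D: (6/43) * 4 = 24/43
  E: (8/43) * 3 = 24/43
  A: (9/43) * 2 = 18/43
  C: (14/43) * 1 = 14/43
  G: (6/43) * 5 = 30/43
Sum = (24 + 24 + 18 + 14 + 30)/43 = 110/43

L = 110/43 = 2.5581 bits/symbol


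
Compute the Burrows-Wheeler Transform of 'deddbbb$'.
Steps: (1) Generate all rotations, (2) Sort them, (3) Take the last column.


Rotations (sorted):
  0: $deddbbb -> last char: b
  1: b$deddbb -> last char: b
  2: bb$deddb -> last char: b
  3: bbb$dedd -> last char: d
  4: dbbb$ded -> last char: d
  5: ddbbb$de -> last char: e
  6: deddbbb$ -> last char: $
  7: eddbbb$d -> last char: d


BWT = bbbdde$d


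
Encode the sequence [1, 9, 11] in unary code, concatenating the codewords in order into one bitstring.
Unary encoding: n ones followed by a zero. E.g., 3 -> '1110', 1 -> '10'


Encode each number as n ones followed by a terminating 0:
  1 -> 10 (2 bits)
  9 -> 1111111110 (10 bits)
  11 -> 111111111110 (12 bits)
Total length = 2 + 10 + 12 = 24 bits.

Unary([1, 9, 11]) = 101111111110111111111110 (24 bits)


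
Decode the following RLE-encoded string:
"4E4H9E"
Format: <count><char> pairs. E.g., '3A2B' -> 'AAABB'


Expanding each <count><char> pair:
  4E -> 'EEEE'
  4H -> 'HHHH'
  9E -> 'EEEEEEEEE'

Decoded = EEEEHHHHEEEEEEEEE


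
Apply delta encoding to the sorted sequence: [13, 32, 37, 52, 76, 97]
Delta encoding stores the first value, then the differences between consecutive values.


First value: 13
Deltas:
  32 - 13 = 19
  37 - 32 = 5
  52 - 37 = 15
  76 - 52 = 24
  97 - 76 = 21


Delta encoded: [13, 19, 5, 15, 24, 21]


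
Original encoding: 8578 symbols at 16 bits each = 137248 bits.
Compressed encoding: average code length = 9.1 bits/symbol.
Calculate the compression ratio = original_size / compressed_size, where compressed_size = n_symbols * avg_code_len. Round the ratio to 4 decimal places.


original_size = n_symbols * orig_bits = 8578 * 16 = 137248 bits
compressed_size = n_symbols * avg_code_len = 8578 * 9.1 = 78059.8 bits
ratio = original_size / compressed_size = 137248 / 78059.8 = 1.7582

Compression ratio = 1.7582


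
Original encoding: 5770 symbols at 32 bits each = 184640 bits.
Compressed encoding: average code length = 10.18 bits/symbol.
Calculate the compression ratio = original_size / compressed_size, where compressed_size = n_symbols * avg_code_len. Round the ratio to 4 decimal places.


original_size = n_symbols * orig_bits = 5770 * 32 = 184640 bits
compressed_size = n_symbols * avg_code_len = 5770 * 10.18 = 58738.6 bits
ratio = original_size / compressed_size = 184640 / 58738.6 = 3.1434

Compression ratio = 3.1434


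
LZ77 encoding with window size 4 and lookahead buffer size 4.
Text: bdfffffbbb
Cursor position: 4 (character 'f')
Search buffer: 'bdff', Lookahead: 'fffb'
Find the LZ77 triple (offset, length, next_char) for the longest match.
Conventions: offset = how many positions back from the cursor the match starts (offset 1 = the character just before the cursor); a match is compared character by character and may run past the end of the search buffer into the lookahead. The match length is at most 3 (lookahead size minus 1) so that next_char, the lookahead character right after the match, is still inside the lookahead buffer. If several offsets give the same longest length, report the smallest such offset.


Try each offset into the search buffer:
  offset=1 (pos 3, char 'f'): match length 3
  offset=2 (pos 2, char 'f'): match length 3
  offset=3 (pos 1, char 'd'): match length 0
  offset=4 (pos 0, char 'b'): match length 0
Longest match has length 3, found at offsets 1, 2; take the smallest, offset 1.
next_char = character at position 4 + 3 = 7 -> 'b'

Best match: offset=1, length=3 (matching 'fff' starting at position 3)
LZ77 triple: (1, 3, 'b')
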